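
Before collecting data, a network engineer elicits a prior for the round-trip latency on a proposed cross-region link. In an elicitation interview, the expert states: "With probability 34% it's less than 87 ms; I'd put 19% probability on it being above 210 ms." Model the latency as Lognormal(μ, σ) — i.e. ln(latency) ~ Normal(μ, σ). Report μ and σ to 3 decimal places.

If T ~ Lognormal(μ,σ) then ln T ~ Normal(μ,σ), so the p-quantile of ln T is μ + z_p·σ.
ln(87) = 4.466 and ln(210) = 5.347; z_{0.34} = -0.4125, z_{0.81} = 0.8779.
σ = (5.347 − 4.466)/(0.8779 − (-0.4125)) = 0.683.
μ = 4.466 − (-0.4125)·0.683 = 4.748.

μ ≈ 4.748, σ ≈ 0.683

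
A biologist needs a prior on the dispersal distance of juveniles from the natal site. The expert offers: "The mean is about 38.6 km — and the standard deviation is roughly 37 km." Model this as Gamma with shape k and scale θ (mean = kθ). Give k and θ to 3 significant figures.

For Gamma(k, scale θ): mean = kθ, variance = kθ², so CV = 1/√k.
CV = SD/mean = 37/38.6 = 0.9585, hence k = 1/CV² = 1.09.
Then θ = mean/k = 38.6/1.09 = 35.5.

k ≈ 1.09, θ ≈ 35.5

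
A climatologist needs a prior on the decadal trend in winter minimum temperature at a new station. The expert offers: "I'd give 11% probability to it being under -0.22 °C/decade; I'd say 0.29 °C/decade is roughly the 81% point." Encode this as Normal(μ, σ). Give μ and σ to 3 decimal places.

μ = 0.077, σ = 0.242

The p-quantile of Normal(μ,σ) is μ + z_p·σ, with z_{0.11} = -1.227 and z_{0.81} = 0.8779.
Eliminate σ: μ = (z₂·x₁ − z₁·x₂)/(z₂ − z₁) = (0.8779·-0.22 − (-1.227)·0.29)/2.104 = 0.077.
Then σ = (x₂ − x₁)/(z₂ − z₁) = (0.29 − -0.22)/2.104 = 0.242.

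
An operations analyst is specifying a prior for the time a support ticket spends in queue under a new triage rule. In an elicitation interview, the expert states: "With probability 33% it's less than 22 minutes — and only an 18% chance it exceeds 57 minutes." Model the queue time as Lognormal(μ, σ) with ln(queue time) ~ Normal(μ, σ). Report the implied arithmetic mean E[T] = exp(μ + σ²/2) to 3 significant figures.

If T ~ Lognormal(μ,σ) then ln T ~ Normal(μ,σ), so the p-quantile of ln T is μ + z_p·σ.
ln(22) = 3.091 and ln(57) = 4.043; z_{0.33} = -0.4399, z_{0.82} = 0.9154.
σ = (4.043 − 3.091)/(0.9154 − (-0.4399)) = 0.702.
μ = 3.091 − (-0.4399)·0.702 = 3.400.
E[T] = exp(μ + σ²/2) = exp(3.400 + 0.2467) = 38.4 minutes.

E[T] ≈ 38.4 minutes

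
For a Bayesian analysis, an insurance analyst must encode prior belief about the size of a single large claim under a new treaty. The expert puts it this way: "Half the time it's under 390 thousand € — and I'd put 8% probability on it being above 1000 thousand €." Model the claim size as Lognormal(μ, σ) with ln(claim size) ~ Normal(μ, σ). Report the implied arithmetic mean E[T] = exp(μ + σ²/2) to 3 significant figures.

If T ~ Lognormal(μ,σ) then ln T ~ Normal(μ,σ), so the p-quantile of ln T is μ + z_p·σ.
ln(390) = 5.966 and ln(1000) = 6.908; z_{0.5} = 0, z_{0.92} = 1.405.
σ = (6.908 − 5.966)/(1.405 − (0)) = 0.670.
μ = 5.966 − (0)·0.670 = 5.966.
E[T] = exp(μ + σ²/2) = exp(5.966 + 0.2246) = 488 thousand €.

E[T] ≈ 488 thousand €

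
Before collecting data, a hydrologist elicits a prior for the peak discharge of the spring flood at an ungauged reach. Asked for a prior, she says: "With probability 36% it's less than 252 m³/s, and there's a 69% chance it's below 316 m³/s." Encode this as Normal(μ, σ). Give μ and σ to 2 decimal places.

μ = 278.85, σ = 74.91

For Normal(μ,σ), the p-quantile is μ + z_p·σ. Here z_{0.36} = -0.3585, z_{0.69} = 0.4959.
So 252 = μ − 0.3585σ and 316 = μ + 0.4959σ.
Subtracting: σ = (316 − 252)/(0.4959 − (-0.3585)) = 74.91.
Then μ = 252 − (-0.3585)·74.91 = 278.85.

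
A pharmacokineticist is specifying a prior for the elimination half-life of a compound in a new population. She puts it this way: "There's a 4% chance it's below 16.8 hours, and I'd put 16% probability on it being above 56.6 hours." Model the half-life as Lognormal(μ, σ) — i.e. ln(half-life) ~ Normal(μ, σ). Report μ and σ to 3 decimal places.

μ ≈ 3.596, σ ≈ 0.442

If T ~ Lognormal(μ,σ) then ln T ~ Normal(μ,σ), so the p-quantile of ln T is μ + z_p·σ.
ln(16.8) = 2.821 and ln(56.6) = 4.036; z_{0.04} = -1.751, z_{0.84} = 0.9945.
σ = (4.036 − 2.821)/(0.9945 − (-1.751)) = 0.442.
μ = 2.821 − (-1.751)·0.442 = 3.596.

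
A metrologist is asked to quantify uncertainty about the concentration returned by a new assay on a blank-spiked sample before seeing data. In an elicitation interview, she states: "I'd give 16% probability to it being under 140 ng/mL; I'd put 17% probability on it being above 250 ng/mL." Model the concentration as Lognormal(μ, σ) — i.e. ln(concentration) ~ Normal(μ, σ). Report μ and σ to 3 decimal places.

If T ~ Lognormal(μ,σ) then ln T ~ Normal(μ,σ), so the p-quantile of ln T is μ + z_p·σ.
ln(140) = 4.942 and ln(250) = 5.521; z_{0.16} = -0.9945, z_{0.83} = 0.9542.
σ = (5.521 − 4.942)/(0.9542 − (-0.9945)) = 0.298.
μ = 4.942 − (-0.9945)·0.298 = 5.238.

μ ≈ 5.238, σ ≈ 0.298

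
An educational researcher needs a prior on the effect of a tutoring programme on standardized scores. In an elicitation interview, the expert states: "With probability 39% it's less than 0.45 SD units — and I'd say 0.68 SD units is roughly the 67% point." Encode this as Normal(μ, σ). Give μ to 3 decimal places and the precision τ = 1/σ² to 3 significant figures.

μ = 0.539, τ = 9.78

The p-quantile of Normal(μ,σ) is μ + z_p·σ, with z_{0.39} = -0.2793 and z_{0.67} = 0.4399.
Eliminate σ: μ = (z₂·x₁ − z₁·x₂)/(z₂ − z₁) = (0.4399·0.45 − (-0.2793)·0.68)/0.7192 = 0.539.
Then σ = (x₂ − x₁)/(z₂ − z₁) = (0.68 − 0.45)/0.7192 = 0.320.
Precision τ = 1/σ² = 1/0.3198² = 9.78.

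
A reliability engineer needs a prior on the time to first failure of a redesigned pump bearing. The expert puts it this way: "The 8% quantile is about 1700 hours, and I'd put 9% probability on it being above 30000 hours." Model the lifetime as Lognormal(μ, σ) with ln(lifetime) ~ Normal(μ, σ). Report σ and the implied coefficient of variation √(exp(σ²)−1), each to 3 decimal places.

σ ≈ 1.045, CV ≈ 1.408

If T ~ Lognormal(μ,σ) then ln T ~ Normal(μ,σ), so the p-quantile of ln T is μ + z_p·σ.
ln(1700) = 7.438 and ln(30000) = 10.31; z_{0.08} = -1.405, z_{0.91} = 1.341.
σ = (10.31 − 7.438)/(1.341 − (-1.405)) = 1.045.
μ = 7.438 − (-1.405)·1.045 = 8.907.
CV = √(exp(σ²)−1) = √(exp(1.0929)−1) = 1.408.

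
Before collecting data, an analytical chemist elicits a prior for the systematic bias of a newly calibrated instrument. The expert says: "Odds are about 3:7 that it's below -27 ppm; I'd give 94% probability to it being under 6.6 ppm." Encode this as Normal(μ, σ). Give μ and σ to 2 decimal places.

μ = -18.53, σ = 16.16

For Normal(μ,σ), the p-quantile is μ + z_p·σ. Here z_{0.3} = -0.5244, z_{0.94} = 1.555.
So -27 = μ − 0.5244σ and 6.6 = μ + 1.555σ.
Subtracting: σ = (6.6 − -27)/(1.555 − (-0.5244)) = 16.16.
Then μ = -27 − (-0.5244)·16.16 = -18.53.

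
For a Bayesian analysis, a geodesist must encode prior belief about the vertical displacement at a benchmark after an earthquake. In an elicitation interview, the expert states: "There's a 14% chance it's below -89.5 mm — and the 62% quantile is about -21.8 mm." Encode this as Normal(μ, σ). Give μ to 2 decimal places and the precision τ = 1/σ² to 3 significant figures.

The p-quantile of Normal(μ,σ) is μ + z_p·σ, with z_{0.14} = -1.08 and z_{0.62} = 0.3055.
Eliminate σ: μ = (z₂·x₁ − z₁·x₂)/(z₂ − z₁) = (0.3055·-89.5 − (-1.08)·-21.8)/1.386 = -36.72.
Then σ = (x₂ − x₁)/(z₂ − z₁) = (-21.8 − -89.5)/1.386 = 48.85.
Precision τ = 1/σ² = 1/48.85² = 0.000419.

μ = -36.72, τ = 0.000419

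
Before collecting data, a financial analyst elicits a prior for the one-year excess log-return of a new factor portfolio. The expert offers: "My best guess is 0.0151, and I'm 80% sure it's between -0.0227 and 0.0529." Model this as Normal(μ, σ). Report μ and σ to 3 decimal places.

A symmetric 80% interval runs μ ± z·σ with z = 1.282.
Half-width = 0.0378, so σ = 0.0378/1.282 = 0.029.
μ is the stated best guess, 0.015.

μ = 0.015, σ = 0.029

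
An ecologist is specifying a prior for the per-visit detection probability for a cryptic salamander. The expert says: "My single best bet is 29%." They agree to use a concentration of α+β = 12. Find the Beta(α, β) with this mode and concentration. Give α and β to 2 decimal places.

For α,β > 1 the Beta mode is (α−1)/(α+β−2). With α+β = 12, the mode is (α−1)/10.
Set (α−1)/10 = 0.29 → α = 1 + 0.29·10 = 3.90.
β = 12 − α = 8.10.

α = 3.90, β = 8.10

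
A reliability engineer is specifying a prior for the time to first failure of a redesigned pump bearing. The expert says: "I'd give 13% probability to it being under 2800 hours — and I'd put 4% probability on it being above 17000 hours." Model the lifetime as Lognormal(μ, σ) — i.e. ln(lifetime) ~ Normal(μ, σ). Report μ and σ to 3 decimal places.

μ ≈ 8.643, σ ≈ 0.627

If T ~ Lognormal(μ,σ) then ln T ~ Normal(μ,σ), so the p-quantile of ln T is μ + z_p·σ.
ln(2800) = 7.937 and ln(17000) = 9.741; z_{0.13} = -1.126, z_{0.96} = 1.751.
σ = (9.741 − 7.937)/(1.751 − (-1.126)) = 0.627.
μ = 7.937 − (-1.126)·0.627 = 8.643.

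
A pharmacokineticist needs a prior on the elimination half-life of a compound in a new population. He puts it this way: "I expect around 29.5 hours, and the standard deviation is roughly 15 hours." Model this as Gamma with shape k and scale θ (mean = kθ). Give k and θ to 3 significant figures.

For Gamma(k, scale θ): mean = kθ, variance = kθ², so CV = 1/√k.
CV = SD/mean = 15/29.5 = 0.5085, hence k = 1/CV² = 3.87.
Then θ = mean/k = 29.5/3.87 = 7.63.

k ≈ 3.87, θ ≈ 7.63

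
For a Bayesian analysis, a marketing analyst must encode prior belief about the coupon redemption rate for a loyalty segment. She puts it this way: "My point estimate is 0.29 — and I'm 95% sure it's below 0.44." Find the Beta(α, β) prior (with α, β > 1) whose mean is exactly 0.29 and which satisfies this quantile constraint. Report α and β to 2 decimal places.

With mean 0.29 fixed, write α = 0.29s, β = 0.71s where s = α+β.
Need P(θ < 0.44) = 0.95 under Beta(0.29s, 0.71s). Normal approximation: (q−m)/√(m(1−m)/s) ≈ z_{0.95} = 1.64, so s ≈ 0.29·0.71·(1.64)²/(0.44−0.29)² = 24.8.
At s = 24.8: P(θ<0.44) ≈ 0.943. Adjusting to match 0.95 gives s ≈ 26.93.
So α = 0.29·26.93 ≈ 7.81, β = 0.71·26.93 ≈ 19.12.

α ≈ 7.81, β ≈ 19.12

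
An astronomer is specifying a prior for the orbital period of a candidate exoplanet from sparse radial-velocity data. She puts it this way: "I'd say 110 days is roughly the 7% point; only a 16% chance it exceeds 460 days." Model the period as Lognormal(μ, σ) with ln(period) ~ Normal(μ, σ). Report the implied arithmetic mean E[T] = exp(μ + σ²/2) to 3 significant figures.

If T ~ Lognormal(μ,σ) then ln T ~ Normal(μ,σ), so the p-quantile of ln T is μ + z_p·σ.
ln(110) = 4.7 and ln(460) = 6.131; z_{0.07} = -1.476, z_{0.84} = 0.9945.
σ = (6.131 − 4.7)/(0.9945 − (-1.476)) = 0.579.
μ = 4.7 − (-1.476)·0.579 = 5.555.
E[T] = exp(μ + σ²/2) = exp(5.555 + 0.1677) = 306 days.

E[T] ≈ 306 days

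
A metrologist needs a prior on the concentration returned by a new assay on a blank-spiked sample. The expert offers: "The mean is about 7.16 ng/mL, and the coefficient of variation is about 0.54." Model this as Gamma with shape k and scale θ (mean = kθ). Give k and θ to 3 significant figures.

For Gamma(k, scale θ): mean = kθ, variance = kθ², so CV = 1/√k.
CV = 0.54, hence k = 1/CV² = 3.43.
Then θ = mean/k = 7.16/3.43 = 2.09.

k ≈ 3.43, θ ≈ 2.09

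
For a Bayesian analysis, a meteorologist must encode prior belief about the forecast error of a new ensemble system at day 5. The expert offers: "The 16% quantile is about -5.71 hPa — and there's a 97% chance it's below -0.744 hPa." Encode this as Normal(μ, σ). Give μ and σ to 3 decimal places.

μ = -3.992, σ = 1.727

The p-quantile of Normal(μ,σ) is μ + z_p·σ, with z_{0.16} = -0.9945 and z_{0.97} = 1.881.
Eliminate σ: μ = (z₂·x₁ − z₁·x₂)/(z₂ − z₁) = (1.881·-5.71 − (-0.9945)·-0.744)/2.875 = -3.992.
Then σ = (x₂ − x₁)/(z₂ − z₁) = (-0.744 − -5.71)/2.875 = 1.727.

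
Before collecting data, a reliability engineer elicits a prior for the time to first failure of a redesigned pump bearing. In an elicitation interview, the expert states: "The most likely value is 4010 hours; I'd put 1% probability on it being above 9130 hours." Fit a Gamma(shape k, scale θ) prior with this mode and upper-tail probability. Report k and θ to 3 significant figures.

k ≈ 8.07, θ ≈ 567

Gamma(k,θ) with k>1 has mode (k−1)θ, so θ = 4010/(k−1).
Need P(X < 9130) = 0.99 with θ tied to k this way. Start at k = 2, θ = 4010: P(X<9130) ≈ 0.664.
Too low — raise k to concentrate. Iterating converges to k ≈ 8.07.
Then θ = 4010/(8.07−1) ≈ 567.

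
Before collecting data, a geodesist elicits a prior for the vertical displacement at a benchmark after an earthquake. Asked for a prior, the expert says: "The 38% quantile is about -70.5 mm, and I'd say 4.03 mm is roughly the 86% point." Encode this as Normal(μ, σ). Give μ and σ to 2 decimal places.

The p-quantile of Normal(μ,σ) is μ + z_p·σ, with z_{0.38} = -0.3055 and z_{0.86} = 1.08.
Eliminate σ: μ = (z₂·x₁ − z₁·x₂)/(z₂ − z₁) = (1.08·-70.5 − (-0.3055)·4.03)/1.386 = -54.07.
Then σ = (x₂ − x₁)/(z₂ − z₁) = (4.03 − -70.5)/1.386 = 53.78.

μ = -54.07, σ = 53.78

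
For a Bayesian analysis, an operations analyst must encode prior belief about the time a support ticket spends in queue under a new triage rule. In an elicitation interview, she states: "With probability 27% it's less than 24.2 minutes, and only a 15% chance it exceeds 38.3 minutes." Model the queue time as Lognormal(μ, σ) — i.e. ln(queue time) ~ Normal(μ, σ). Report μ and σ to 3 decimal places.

If T ~ Lognormal(μ,σ) then ln T ~ Normal(μ,σ), so the p-quantile of ln T is μ + z_p·σ.
ln(24.2) = 3.186 and ln(38.3) = 3.645; z_{0.27} = -0.6128, z_{0.85} = 1.036.
σ = (3.645 − 3.186)/(1.036 − (-0.6128)) = 0.278.
μ = 3.186 − (-0.6128)·0.278 = 3.357.

μ ≈ 3.357, σ ≈ 0.278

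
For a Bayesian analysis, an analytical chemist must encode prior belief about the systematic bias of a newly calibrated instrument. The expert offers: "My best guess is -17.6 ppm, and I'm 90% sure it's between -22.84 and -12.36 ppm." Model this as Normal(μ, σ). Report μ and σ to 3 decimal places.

μ = -17.600, σ = 3.186

A symmetric 90% interval runs μ ± z·σ with z = 1.645.
Half-width = 5.24, so σ = 5.24/1.645 = 3.186.
μ is the stated best guess, -17.600.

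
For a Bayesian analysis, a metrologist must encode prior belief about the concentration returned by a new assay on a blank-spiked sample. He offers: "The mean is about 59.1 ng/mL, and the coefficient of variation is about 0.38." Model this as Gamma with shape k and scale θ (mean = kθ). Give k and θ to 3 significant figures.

For Gamma(k, scale θ): mean = kθ, variance = kθ², so CV = 1/√k.
CV = 0.38, hence k = 1/CV² = 6.93.
Then θ = mean/k = 59.1/6.93 = 8.53.

k ≈ 6.93, θ ≈ 8.53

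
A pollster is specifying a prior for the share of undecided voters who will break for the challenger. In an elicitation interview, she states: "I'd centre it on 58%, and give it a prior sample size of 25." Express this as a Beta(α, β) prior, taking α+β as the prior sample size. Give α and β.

α = 14.5, β = 10.5

Under the effective-sample-size interpretation, Beta(α, β) has prior mean α/(α+β) and prior sample size α+β.
So α+β = 25 and α/(α+β) = 0.58, giving α = 0.58·25 = 14.5 and β = 25 − 14.5 = 10.5.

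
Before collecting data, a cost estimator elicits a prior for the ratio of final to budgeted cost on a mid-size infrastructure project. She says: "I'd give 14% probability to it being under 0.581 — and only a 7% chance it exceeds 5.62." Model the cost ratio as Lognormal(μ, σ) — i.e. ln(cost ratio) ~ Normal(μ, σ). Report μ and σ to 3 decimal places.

μ ≈ 0.416, σ ≈ 0.888

If T ~ Lognormal(μ,σ) then ln T ~ Normal(μ,σ), so the p-quantile of ln T is μ + z_p·σ.
ln(0.581) = -0.543 and ln(5.62) = 1.726; z_{0.14} = -1.08, z_{0.93} = 1.476.
σ = (1.726 − -0.543)/(1.476 − (-1.08)) = 0.888.
μ = -0.543 − (-1.08)·0.888 = 0.416.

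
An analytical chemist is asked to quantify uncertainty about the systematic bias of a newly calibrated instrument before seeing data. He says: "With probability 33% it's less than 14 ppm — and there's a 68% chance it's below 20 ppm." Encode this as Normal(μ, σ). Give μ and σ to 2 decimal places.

μ = 16.91, σ = 6.61

For Normal(μ,σ), the p-quantile is μ + z_p·σ. Here z_{0.33} = -0.4399, z_{0.68} = 0.4677.
So 14 = μ − 0.4399σ and 20 = μ + 0.4677σ.
Subtracting: σ = (20 − 14)/(0.4677 − (-0.4399)) = 6.61.
Then μ = 14 − (-0.4399)·6.61 = 16.91.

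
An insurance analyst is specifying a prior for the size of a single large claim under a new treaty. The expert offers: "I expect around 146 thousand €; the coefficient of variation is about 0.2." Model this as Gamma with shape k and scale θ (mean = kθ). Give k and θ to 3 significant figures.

For Gamma(k, scale θ): mean = kθ, variance = kθ², so CV = 1/√k.
CV = 0.2, hence k = 1/CV² = 25.
Then θ = mean/k = 146/25 = 5.84.

k ≈ 25, θ ≈ 5.84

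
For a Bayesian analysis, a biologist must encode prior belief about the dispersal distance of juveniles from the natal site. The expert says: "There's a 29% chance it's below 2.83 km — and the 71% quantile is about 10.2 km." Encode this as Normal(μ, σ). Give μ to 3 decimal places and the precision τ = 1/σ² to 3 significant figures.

μ = 6.515, τ = 0.0226

The p-quantile of Normal(μ,σ) is μ + z_p·σ, with z_{0.29} = -0.5534 and z_{0.71} = 0.5534.
Eliminate σ: μ = (z₂·x₁ − z₁·x₂)/(z₂ − z₁) = (0.5534·2.83 − (-0.5534)·10.2)/1.107 = 6.515.
Then σ = (x₂ − x₁)/(z₂ − z₁) = (10.2 − 2.83)/1.107 = 6.659.
Precision τ = 1/σ² = 1/6.659² = 0.0226.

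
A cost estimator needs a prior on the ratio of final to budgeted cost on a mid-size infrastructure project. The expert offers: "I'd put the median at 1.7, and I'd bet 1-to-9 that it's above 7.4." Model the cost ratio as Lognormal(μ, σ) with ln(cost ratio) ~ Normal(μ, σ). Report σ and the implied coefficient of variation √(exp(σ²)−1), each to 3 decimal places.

σ ≈ 1.148, CV ≈ 1.653

If T ~ Lognormal(μ,σ) then ln T ~ Normal(μ,σ), so the p-quantile of ln T is μ + z_p·σ.
ln(1.7) = 0.5306 and ln(7.4) = 2.001; z_{0.5} = 0, z_{0.9} = 1.282.
σ = (2.001 − 0.5306)/(1.282 − (0)) = 1.148.
μ = 0.5306 − (0)·1.148 = 0.531.
CV = √(exp(σ²)−1) = √(exp(1.3172)−1) = 1.653.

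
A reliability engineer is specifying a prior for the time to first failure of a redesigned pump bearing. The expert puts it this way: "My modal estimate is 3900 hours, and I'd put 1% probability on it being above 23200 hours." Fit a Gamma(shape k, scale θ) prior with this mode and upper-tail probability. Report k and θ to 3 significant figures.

k ≈ 2.17, θ ≈ 3340

Gamma(k,θ) with k>1 has mode (k−1)θ, so θ = 3900/(k−1).
Need P(X < 23200) = 0.99 with θ tied to k this way. Start at k = 2, θ = 3900: P(X<23200) ≈ 0.982.
Too low — raise k to concentrate. Iterating converges to k ≈ 2.17.
Then θ = 3900/(2.17−1) ≈ 3340.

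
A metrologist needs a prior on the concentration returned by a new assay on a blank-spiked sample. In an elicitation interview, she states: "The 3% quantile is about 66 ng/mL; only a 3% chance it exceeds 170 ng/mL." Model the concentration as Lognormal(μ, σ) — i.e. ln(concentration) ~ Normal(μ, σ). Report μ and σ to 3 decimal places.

If T ~ Lognormal(μ,σ) then ln T ~ Normal(μ,σ), so the p-quantile of ln T is μ + z_p·σ.
ln(66) = 4.19 and ln(170) = 5.136; z_{0.03} = -1.881, z_{0.97} = 1.881.
σ = (5.136 − 4.19)/(1.881 − (-1.881)) = 0.252.
μ = 4.19 − (-1.881)·0.252 = 4.663.

μ ≈ 4.663, σ ≈ 0.252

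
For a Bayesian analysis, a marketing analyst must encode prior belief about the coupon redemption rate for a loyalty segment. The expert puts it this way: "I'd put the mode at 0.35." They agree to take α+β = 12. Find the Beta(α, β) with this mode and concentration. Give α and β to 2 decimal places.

For α,β > 1 the Beta mode is (α−1)/(α+β−2). With α+β = 12, the mode is (α−1)/10.
Set (α−1)/10 = 0.35 → α = 1 + 0.35·10 = 4.50.
β = 12 − α = 7.50.

α = 4.50, β = 7.50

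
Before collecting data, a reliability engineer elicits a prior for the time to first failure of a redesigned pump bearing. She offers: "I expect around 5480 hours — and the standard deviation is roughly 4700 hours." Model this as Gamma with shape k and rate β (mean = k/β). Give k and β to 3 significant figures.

For Gamma(k, rate β): mean = k/β, variance = k/β², so CV = 1/√k.
CV = SD/mean = 4700/5480 = 0.8577, hence k = 1/CV² = 1.36.
Then β = k/mean = 1.36/5480 = 0.000248.

k ≈ 1.36, β ≈ 0.000248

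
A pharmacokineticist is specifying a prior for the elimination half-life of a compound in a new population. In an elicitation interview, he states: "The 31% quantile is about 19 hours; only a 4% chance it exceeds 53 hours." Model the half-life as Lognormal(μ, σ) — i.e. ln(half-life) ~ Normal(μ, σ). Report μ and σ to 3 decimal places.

μ ≈ 3.171, σ ≈ 0.457

If T ~ Lognormal(μ,σ) then ln T ~ Normal(μ,σ), so the p-quantile of ln T is μ + z_p·σ.
ln(19) = 2.944 and ln(53) = 3.97; z_{0.31} = -0.4959, z_{0.96} = 1.751.
σ = (3.97 − 2.944)/(1.751 − (-0.4959)) = 0.457.
μ = 2.944 − (-0.4959)·0.457 = 3.171.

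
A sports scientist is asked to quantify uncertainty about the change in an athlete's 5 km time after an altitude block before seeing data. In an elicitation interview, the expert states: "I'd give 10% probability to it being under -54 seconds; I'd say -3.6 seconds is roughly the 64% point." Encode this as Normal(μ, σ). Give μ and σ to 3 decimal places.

μ = -14.616, σ = 30.732

For Normal(μ,σ), the p-quantile is μ + z_p·σ. Here z_{0.1} = -1.282, z_{0.64} = 0.3585.
So -54 = μ − 1.282σ and -3.6 = μ + 0.3585σ.
Subtracting: σ = (-3.6 − -54)/(0.3585 − (-1.282)) = 30.732.
Then μ = -54 − (-1.282)·30.732 = -14.616.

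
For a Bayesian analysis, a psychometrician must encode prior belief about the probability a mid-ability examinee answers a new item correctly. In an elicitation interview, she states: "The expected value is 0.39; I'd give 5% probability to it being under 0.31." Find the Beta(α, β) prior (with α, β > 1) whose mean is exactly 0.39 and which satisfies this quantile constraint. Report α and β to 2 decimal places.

α ≈ 37.62, β ≈ 58.84

With mean 0.39 fixed, write α = 0.39s, β = 0.61s where s = α+β.
Need P(θ < 0.31) = 0.05 under Beta(0.39s, 0.61s). Normal approximation: (q−m)/√(m(1−m)/s) ≈ z_{0.05} = -1.64, so s ≈ 0.39·0.61·(-1.64)²/(0.31−0.39)² = 100.6.
At s = 100.6: P(θ<0.31) ≈ 0.046. Adjusting to match 0.05 gives s ≈ 96.46.
So α = 0.39·96.46 ≈ 37.62, β = 0.61·96.46 ≈ 58.84.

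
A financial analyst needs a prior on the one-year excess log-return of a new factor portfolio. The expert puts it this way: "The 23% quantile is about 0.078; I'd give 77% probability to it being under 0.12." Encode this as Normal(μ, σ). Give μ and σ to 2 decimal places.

The p-quantile of Normal(μ,σ) is μ + z_p·σ, with z_{0.23} = -0.7388 and z_{0.77} = 0.7388.
Eliminate σ: μ = (z₂·x₁ − z₁·x₂)/(z₂ − z₁) = (0.7388·0.078 − (-0.7388)·0.12)/1.478 = 0.10.
Then σ = (x₂ − x₁)/(z₂ − z₁) = (0.12 − 0.078)/1.478 = 0.03.

μ = 0.10, σ = 0.03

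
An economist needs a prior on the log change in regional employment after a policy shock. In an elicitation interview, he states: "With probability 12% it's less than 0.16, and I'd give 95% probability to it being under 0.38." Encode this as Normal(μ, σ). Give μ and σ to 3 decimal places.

For Normal(μ,σ), the p-quantile is μ + z_p·σ. Here z_{0.12} = -1.175, z_{0.95} = 1.645.
So 0.16 = μ − 1.175σ and 0.38 = μ + 1.645σ.
Subtracting: σ = (0.38 − 0.16)/(1.645 − (-1.175)) = 0.078.
Then μ = 0.16 − (-1.175)·0.078 = 0.252.

μ = 0.252, σ = 0.078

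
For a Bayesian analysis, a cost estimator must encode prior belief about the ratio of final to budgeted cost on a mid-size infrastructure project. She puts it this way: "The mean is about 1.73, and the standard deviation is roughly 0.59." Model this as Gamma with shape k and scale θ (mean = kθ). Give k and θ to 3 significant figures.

k ≈ 8.6, θ ≈ 0.201

For Gamma(k, scale θ): mean = kθ, variance = kθ², so CV = 1/√k.
CV = SD/mean = 0.59/1.73 = 0.341, hence k = 1/CV² = 8.6.
Then θ = mean/k = 1.73/8.6 = 0.201.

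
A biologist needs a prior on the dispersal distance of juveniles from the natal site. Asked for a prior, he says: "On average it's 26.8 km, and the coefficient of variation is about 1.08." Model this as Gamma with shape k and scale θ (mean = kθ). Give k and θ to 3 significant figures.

k ≈ 0.857, θ ≈ 31.3

For Gamma(k, scale θ): mean = kθ, variance = kθ², so CV = 1/√k.
CV = 1.08, hence k = 1/CV² = 0.857.
Then θ = mean/k = 26.8/0.857 = 31.3.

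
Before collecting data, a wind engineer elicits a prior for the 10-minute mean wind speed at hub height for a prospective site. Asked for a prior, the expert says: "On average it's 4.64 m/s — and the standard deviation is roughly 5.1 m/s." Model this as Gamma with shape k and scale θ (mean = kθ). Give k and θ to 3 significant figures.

For Gamma(k, scale θ): mean = kθ, variance = kθ², so CV = 1/√k.
CV = SD/mean = 5.1/4.64 = 1.099, hence k = 1/CV² = 0.828.
Then θ = mean/k = 4.64/0.828 = 5.61.

k ≈ 0.828, θ ≈ 5.61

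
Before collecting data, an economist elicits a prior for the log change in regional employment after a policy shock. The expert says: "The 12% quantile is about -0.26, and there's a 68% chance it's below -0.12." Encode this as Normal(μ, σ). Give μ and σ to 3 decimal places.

The p-quantile of Normal(μ,σ) is μ + z_p·σ, with z_{0.12} = -1.175 and z_{0.68} = 0.4677.
Eliminate σ: μ = (z₂·x₁ − z₁·x₂)/(z₂ − z₁) = (0.4677·-0.26 − (-1.175)·-0.12)/1.643 = -0.160.
Then σ = (x₂ − x₁)/(z₂ − z₁) = (-0.12 − -0.26)/1.643 = 0.085.

μ = -0.160, σ = 0.085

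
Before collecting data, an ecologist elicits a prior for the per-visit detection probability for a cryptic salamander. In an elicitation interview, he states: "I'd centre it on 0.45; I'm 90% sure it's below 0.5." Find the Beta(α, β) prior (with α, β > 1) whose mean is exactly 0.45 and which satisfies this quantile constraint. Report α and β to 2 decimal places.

With mean 0.45 fixed, write α = 0.45s, β = 0.55s where s = α+β.
Need P(θ < 0.5) = 0.9 under Beta(0.45s, 0.55s). Normal approximation: (q−m)/√(m(1−m)/s) ≈ z_{0.9} = 1.28, so s ≈ 0.45·0.55·(1.28)²/(0.5−0.45)² = 162.6.
At s = 162.6: P(θ<0.5) ≈ 0.900. Adjusting to match 0.9 gives s ≈ 163.12.
So α = 0.45·163.12 ≈ 73.41, β = 0.55·163.12 ≈ 89.72.

α ≈ 73.41, β ≈ 89.72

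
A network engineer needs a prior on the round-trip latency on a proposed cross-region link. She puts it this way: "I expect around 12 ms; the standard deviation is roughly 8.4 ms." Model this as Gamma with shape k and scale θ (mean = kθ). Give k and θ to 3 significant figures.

k ≈ 2.04, θ ≈ 5.88

For Gamma(k, scale θ): mean = kθ, variance = kθ², so CV = 1/√k.
CV = SD/mean = 8.4/12 = 0.7, hence k = 1/CV² = 2.04.
Then θ = mean/k = 12/2.04 = 5.88.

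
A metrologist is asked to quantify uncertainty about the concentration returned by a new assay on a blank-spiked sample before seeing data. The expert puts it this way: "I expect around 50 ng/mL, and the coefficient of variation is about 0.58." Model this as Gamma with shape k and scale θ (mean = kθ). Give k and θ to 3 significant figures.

For Gamma(k, scale θ): mean = kθ, variance = kθ², so CV = 1/√k.
CV = 0.58, hence k = 1/CV² = 2.97.
Then θ = mean/k = 50/2.97 = 16.8.

k ≈ 2.97, θ ≈ 16.8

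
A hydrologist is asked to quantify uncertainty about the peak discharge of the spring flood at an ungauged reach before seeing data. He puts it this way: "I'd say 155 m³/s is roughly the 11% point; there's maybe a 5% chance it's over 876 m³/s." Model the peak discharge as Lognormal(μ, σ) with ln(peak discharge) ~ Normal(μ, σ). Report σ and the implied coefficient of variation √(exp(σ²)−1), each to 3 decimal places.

If T ~ Lognormal(μ,σ) then ln T ~ Normal(μ,σ), so the p-quantile of ln T is μ + z_p·σ.
ln(155) = 5.043 and ln(876) = 6.775; z_{0.11} = -1.227, z_{0.95} = 1.645.
σ = (6.775 − 5.043)/(1.645 − (-1.227)) = 0.603.
μ = 5.043 − (-1.227)·0.603 = 5.783.
CV = √(exp(σ²)−1) = √(exp(0.3638)−1) = 0.662.

σ ≈ 0.603, CV ≈ 0.662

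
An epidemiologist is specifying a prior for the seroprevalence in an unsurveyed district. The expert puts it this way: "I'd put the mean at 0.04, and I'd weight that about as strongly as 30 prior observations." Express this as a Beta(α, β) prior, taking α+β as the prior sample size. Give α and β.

α = 1.2, β = 28.8

Under the effective-sample-size interpretation, Beta(α, β) has prior mean α/(α+β) and prior sample size α+β.
So α+β = 30 and α/(α+β) = 0.04, giving α = 0.04·30 = 1.2 and β = 30 − 1.2 = 28.8.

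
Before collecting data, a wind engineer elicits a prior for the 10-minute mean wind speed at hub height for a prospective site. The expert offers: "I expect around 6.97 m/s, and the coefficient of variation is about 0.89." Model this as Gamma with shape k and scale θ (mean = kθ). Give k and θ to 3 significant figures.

k ≈ 1.26, θ ≈ 5.52

For Gamma(k, scale θ): mean = kθ, variance = kθ², so CV = 1/√k.
CV = 0.89, hence k = 1/CV² = 1.26.
Then θ = mean/k = 6.97/1.26 = 5.52.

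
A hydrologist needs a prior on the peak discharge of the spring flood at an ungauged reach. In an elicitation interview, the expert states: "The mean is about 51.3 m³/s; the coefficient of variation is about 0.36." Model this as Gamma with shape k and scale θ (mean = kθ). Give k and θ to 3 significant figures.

k ≈ 7.72, θ ≈ 6.65

For Gamma(k, scale θ): mean = kθ, variance = kθ², so CV = 1/√k.
CV = 0.36, hence k = 1/CV² = 7.72.
Then θ = mean/k = 51.3/7.72 = 6.65.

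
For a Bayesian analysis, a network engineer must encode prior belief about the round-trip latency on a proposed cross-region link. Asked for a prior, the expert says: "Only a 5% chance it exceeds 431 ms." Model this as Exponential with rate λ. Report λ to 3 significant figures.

λ ≈ 0.00695

P(T > 431.0) = e^(−λ·431.0) = 0.05, so λ = −ln(0.05)/431.0 = 0.00695.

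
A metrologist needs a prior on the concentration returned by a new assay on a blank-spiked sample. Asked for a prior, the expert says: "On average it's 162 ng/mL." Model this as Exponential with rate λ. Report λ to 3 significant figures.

Exponential mean = 1/λ, so λ = 1/162.0 = 0.00617.

λ ≈ 0.00617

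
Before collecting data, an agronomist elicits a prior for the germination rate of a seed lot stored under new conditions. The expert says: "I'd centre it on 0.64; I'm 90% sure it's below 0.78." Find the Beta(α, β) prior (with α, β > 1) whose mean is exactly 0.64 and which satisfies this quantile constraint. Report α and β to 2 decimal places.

With mean 0.64 fixed, write α = 0.64s, β = 0.36s where s = α+β.
Need P(θ < 0.78) = 0.9 under Beta(0.64s, 0.36s). Normal approximation: (q−m)/√(m(1−m)/s) ≈ z_{0.9} = 1.28, so s ≈ 0.64·0.36·(1.28)²/(0.78−0.64)² = 19.3.
At s = 19.3: P(θ<0.78) ≈ 0.909. Adjusting to match 0.9 gives s ≈ 17.89.
So α = 0.64·17.89 ≈ 11.45, β = 0.36·17.89 ≈ 6.44.

α ≈ 11.45, β ≈ 6.44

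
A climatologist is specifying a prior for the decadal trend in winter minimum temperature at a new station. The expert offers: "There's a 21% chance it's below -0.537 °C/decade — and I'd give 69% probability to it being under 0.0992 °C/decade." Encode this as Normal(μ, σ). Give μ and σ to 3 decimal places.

μ = -0.143, σ = 0.489

The p-quantile of Normal(μ,σ) is μ + z_p·σ, with z_{0.21} = -0.8064 and z_{0.69} = 0.4959.
Eliminate σ: μ = (z₂·x₁ − z₁·x₂)/(z₂ − z₁) = (0.4959·-0.537 − (-0.8064)·0.0992)/1.302 = -0.143.
Then σ = (x₂ − x₁)/(z₂ − z₁) = (0.0992 − -0.537)/1.302 = 0.489.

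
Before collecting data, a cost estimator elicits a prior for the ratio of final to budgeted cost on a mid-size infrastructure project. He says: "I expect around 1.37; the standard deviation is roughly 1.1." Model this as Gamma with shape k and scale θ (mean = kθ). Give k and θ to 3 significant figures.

For Gamma(k, scale θ): mean = kθ, variance = kθ², so CV = 1/√k.
CV = SD/mean = 1.1/1.37 = 0.8029, hence k = 1/CV² = 1.55.
Then θ = mean/k = 1.37/1.55 = 0.883.

k ≈ 1.55, θ ≈ 0.883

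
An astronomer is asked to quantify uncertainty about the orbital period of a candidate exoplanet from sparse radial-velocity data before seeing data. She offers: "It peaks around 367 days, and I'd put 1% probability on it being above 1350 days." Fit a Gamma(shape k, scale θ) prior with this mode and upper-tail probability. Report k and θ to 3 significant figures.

Gamma(k,θ) with k>1 has mode (k−1)θ, so θ = 367/(k−1).
Need P(X < 1350) = 0.99 with θ tied to k this way. Start at k = 2, θ = 367: P(X<1350) ≈ 0.882.
Too low — raise k to concentrate. Iterating converges to k ≈ 3.52.
Then θ = 367/(3.52−1) ≈ 146.

k ≈ 3.52, θ ≈ 146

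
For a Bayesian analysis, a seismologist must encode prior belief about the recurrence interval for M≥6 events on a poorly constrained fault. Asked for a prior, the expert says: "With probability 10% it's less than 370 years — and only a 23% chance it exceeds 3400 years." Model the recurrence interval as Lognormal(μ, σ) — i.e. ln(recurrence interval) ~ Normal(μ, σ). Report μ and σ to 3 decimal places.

μ ≈ 7.320, σ ≈ 1.098

If T ~ Lognormal(μ,σ) then ln T ~ Normal(μ,σ), so the p-quantile of ln T is μ + z_p·σ.
ln(370) = 5.914 and ln(3400) = 8.132; z_{0.1} = -1.282, z_{0.77} = 0.7388.
σ = (8.132 − 5.914)/(0.7388 − (-1.282)) = 1.098.
μ = 5.914 − (-1.282)·1.098 = 7.320.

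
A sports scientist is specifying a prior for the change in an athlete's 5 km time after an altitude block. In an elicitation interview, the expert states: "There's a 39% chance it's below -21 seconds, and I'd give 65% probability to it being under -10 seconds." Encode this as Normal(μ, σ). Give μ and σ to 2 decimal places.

μ = -16.38, σ = 16.55

The p-quantile of Normal(μ,σ) is μ + z_p·σ, with z_{0.39} = -0.2793 and z_{0.65} = 0.3853.
Eliminate σ: μ = (z₂·x₁ − z₁·x₂)/(z₂ − z₁) = (0.3853·-21 − (-0.2793)·-10)/0.6646 = -16.38.
Then σ = (x₂ − x₁)/(z₂ − z₁) = (-10 − -21)/0.6646 = 16.55.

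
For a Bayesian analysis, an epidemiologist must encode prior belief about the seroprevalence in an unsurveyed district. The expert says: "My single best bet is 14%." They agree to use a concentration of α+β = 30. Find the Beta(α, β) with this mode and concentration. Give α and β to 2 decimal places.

For α,β > 1 the Beta mode is (α−1)/(α+β−2). With α+β = 30, the mode is (α−1)/28.
Set (α−1)/28 = 0.14 → α = 1 + 0.14·28 = 4.92.
β = 30 − α = 25.08.

α = 4.92, β = 25.08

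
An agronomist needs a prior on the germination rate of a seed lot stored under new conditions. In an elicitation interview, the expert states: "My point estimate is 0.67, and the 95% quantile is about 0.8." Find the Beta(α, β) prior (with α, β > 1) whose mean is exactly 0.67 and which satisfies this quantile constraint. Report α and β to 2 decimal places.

With mean 0.67 fixed, write α = 0.67s, β = 0.33s where s = α+β.
Need P(θ < 0.8) = 0.95 under Beta(0.67s, 0.33s). Normal approximation: (q−m)/√(m(1−m)/s) ≈ z_{0.95} = 1.64, so s ≈ 0.67·0.33·(1.64)²/(0.8−0.67)² = 35.4.
At s = 35.4: P(θ<0.8) ≈ 0.961. Adjusting to match 0.95 gives s ≈ 31.20.
So α = 0.67·31.20 ≈ 20.90, β = 0.33·31.20 ≈ 10.29.

α ≈ 20.90, β ≈ 10.29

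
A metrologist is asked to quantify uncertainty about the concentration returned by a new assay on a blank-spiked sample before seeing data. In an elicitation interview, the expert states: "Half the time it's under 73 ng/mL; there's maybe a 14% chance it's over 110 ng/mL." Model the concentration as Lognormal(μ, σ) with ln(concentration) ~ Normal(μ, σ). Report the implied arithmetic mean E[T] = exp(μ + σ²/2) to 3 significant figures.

E[T] ≈ 78.5 ng/mL

If T ~ Lognormal(μ,σ) then ln T ~ Normal(μ,σ), so the p-quantile of ln T is μ + z_p·σ.
ln(73) = 4.29 and ln(110) = 4.7; z_{0.5} = 0, z_{0.86} = 1.08.
σ = (4.7 − 4.29)/(1.08 − (0)) = 0.380.
μ = 4.29 − (0)·0.380 = 4.290.
E[T] = exp(μ + σ²/2) = exp(4.290 + 0.0720) = 78.5 ng/mL.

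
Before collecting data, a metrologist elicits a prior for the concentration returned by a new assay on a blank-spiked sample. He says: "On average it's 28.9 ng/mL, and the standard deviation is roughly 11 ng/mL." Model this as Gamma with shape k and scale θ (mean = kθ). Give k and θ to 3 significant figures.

For Gamma(k, scale θ): mean = kθ, variance = kθ², so CV = 1/√k.
CV = SD/mean = 11/28.9 = 0.3806, hence k = 1/CV² = 6.9.
Then θ = mean/k = 28.9/6.9 = 4.19.

k ≈ 6.9, θ ≈ 4.19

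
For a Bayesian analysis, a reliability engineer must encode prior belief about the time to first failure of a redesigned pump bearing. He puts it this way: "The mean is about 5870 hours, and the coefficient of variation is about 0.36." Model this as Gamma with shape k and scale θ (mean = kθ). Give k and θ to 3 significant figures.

For Gamma(k, scale θ): mean = kθ, variance = kθ², so CV = 1/√k.
CV = 0.36, hence k = 1/CV² = 7.72.
Then θ = mean/k = 5870/7.72 = 761.

k ≈ 7.72, θ ≈ 761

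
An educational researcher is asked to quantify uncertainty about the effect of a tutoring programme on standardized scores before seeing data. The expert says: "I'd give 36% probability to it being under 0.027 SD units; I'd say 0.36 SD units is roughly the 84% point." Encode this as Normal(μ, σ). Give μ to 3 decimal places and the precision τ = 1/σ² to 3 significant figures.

The p-quantile of Normal(μ,σ) is μ + z_p·σ, with z_{0.36} = -0.3585 and z_{0.84} = 0.9945.
Eliminate σ: μ = (z₂·x₁ − z₁·x₂)/(z₂ − z₁) = (0.9945·0.027 − (-0.3585)·0.36)/1.353 = 0.115.
Then σ = (x₂ − x₁)/(z₂ − z₁) = (0.36 − 0.027)/1.353 = 0.246.
Precision τ = 1/σ² = 1/0.2461² = 16.5.

μ = 0.115, τ = 16.5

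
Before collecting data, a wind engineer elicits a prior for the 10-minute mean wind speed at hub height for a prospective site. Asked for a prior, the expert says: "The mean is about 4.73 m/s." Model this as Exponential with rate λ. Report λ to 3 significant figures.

Exponential mean = 1/λ, so λ = 1/4.73 = 0.211.

λ ≈ 0.211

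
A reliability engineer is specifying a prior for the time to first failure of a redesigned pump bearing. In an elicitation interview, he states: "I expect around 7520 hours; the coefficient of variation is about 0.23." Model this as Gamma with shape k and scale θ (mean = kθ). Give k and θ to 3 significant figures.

k ≈ 18.9, θ ≈ 398

For Gamma(k, scale θ): mean = kθ, variance = kθ², so CV = 1/√k.
CV = 0.23, hence k = 1/CV² = 18.9.
Then θ = mean/k = 7520/18.9 = 398.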